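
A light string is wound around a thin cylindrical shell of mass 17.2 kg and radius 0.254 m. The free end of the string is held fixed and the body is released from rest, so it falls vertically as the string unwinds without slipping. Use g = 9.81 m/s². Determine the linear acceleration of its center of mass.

Translation: Mg − T = Ma. Rotation about the center: TR = Iα with I = MR².
With a = αR: T = (I/R²)a = M a, so Mg = (1 + 1.000)Ma.
a = g/(1 + 1.000) = 9.81/2.000 = 4.905 m/s².

a ≈ 4.91 m/s²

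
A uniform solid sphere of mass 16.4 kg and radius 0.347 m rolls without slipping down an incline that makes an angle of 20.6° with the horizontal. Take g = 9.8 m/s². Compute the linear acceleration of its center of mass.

Translation along the incline: Mg sinθ − f = Ma.
Rotation about the center: fR = Iα with I = (2/5)MR². No-slip gives a = αR, so f = (I/R²)a = (2/5)M a.
Substituting: Mg sinθ = (1 + 0.4000)Ma, so a = g sinθ/(1 + 0.4000) = (9.8) sin 20.6° / 1.400 = 2.463 m/s².

a ≈ 2.46 m/s²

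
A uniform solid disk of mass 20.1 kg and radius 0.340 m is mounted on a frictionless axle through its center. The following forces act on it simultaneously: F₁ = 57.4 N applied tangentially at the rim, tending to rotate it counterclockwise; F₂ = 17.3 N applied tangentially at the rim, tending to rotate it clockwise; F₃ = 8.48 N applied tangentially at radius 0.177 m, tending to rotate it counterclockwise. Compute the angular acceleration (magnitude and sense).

I = ½MR² = (1/2)(20.1)(0.340)² = 1.162 kg·m².
Taking counterclockwise as positive: τ₁ = +(57.4)(0.340) = +19.52 N·m; τ₂ = −(17.3)(0.340) = −5.882 N·m; τ₃ = +(8.48)(0.177) = +1.501 N·m.
Net torque τ = 15.13 N·m.
α = τ/I = 15.13/1.162 = 13.03 rad/s².

α ≈ 13.0 rad/s², counterclockwise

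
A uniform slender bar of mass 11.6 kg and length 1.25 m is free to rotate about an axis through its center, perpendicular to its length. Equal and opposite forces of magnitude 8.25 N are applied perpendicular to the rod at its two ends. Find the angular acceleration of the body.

α ≈ 6.83 rad/s²

I = (1/12)ML² = (1/12)(11.6)(1.25)² = 1.510 kg·m².
The couple gives τ = F·(L/2) + F·(L/2) = F L = (8.25)(1.25) = 10.31 N·m.
Newton's second law for rotation, τ = Iα, gives α = τ/I = 10.31/1.510 = 6.828 rad/s².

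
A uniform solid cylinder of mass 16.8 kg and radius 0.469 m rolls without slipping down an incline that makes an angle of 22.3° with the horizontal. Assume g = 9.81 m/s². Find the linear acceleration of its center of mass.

a ≈ 2.48 m/s²

Translation along the incline: Mg sinθ − f = Ma.
Rotation about the center: fR = Iα with I = ½MR². No-slip gives a = αR, so f = (I/R²)a = (1/2)M a.
Substituting: Mg sinθ = (1 + 0.5000)Ma, so a = g sinθ/(1 + 0.5000) = (9.81) sin 22.3° / 1.500 = 2.482 m/s².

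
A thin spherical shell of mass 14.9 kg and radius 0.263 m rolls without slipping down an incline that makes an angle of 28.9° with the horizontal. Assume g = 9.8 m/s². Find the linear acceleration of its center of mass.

Translation along the incline: Mg sinθ − f = Ma.
Rotation about the center: fR = Iα with I = (2/3)MR². No-slip gives a = αR, so f = (I/R²)a = (2/3)M a.
Substituting: Mg sinθ = (1 + 0.6667)Ma, so a = g sinθ/(1 + 0.6667) = (9.8) sin 28.9° / 1.667 = 2.842 m/s².

a ≈ 2.84 m/s²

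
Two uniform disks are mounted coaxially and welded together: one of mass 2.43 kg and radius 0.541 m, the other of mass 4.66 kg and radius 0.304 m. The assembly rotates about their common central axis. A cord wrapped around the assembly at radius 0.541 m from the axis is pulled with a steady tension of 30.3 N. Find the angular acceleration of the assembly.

I = ½M₁R₁² + ½M₂R₂² = ½(2.43)(0.541)² + ½(4.66)(0.304)² = 0.5709 kg·m².
τ = F r = (30.3)(0.541) = 16.39 N·m.
α = τ/I = 16.39/0.5709 = 28.71 rad/s².

α ≈ 28.7 rad/s²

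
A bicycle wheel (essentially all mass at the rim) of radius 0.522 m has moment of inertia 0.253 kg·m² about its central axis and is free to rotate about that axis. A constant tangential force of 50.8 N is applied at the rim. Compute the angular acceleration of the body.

τ = F R = (50.8)(0.522) = 26.52 N·m.
From τ = Iα: α = 26.52/0.2530 = 104.8 rad/s².

α ≈ 105 rad/s²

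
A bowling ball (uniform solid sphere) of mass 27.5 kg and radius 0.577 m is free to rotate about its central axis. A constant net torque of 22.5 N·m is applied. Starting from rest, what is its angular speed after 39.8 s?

ω ≈ 245 rad/s

I = (2/5)MR² = (2/5)(27.5)(0.577)² = 3.662 kg·m².
α = τ/I = 22.5/3.662 = 6.144 rad/s².
ω = ω₀ + αt = 0 + (6.144)(39.8) = 244.5 rad/s.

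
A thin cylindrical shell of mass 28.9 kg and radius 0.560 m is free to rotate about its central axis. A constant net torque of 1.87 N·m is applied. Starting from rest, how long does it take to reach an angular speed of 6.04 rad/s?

I = MR² = (28.9)(0.560)² = 9.063 kg·m².
α = τ/I = 1.87/9.063 = 0.2063 rad/s².
ω = αt ⇒ t = ω/α = 6.04/0.2063 = 29.27 s.

t ≈ 29.3 s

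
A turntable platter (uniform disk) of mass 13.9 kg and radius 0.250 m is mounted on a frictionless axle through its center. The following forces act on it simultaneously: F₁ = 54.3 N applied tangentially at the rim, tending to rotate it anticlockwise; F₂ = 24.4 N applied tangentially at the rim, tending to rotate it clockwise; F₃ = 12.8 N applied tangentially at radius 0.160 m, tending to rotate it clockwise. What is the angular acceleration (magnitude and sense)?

I = ½MR² = (1/2)(13.9)(0.250)² = 0.4344 kg·m².
Taking anticlockwise as positive: τ₁ = +(54.3)(0.250) = +13.57 N·m; τ₂ = −(24.4)(0.250) = −6.100 N·m; τ₃ = −(12.8)(0.160) = −2.048 N·m.
Net torque τ = 5.427 N·m.
α = τ/I = 5.427/0.4344 = 12.49 rad/s².

α ≈ 12.5 rad/s², anticlockwise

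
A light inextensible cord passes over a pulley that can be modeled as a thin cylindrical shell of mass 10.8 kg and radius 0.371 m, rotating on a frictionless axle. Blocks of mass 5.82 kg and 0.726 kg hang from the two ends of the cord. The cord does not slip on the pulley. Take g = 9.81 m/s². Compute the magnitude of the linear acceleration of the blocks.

I = MR² = (10.8)(0.371)² = 1.487 kg·m².
Heavier block: m₁g − T₁ = m₁a. Lighter block: T₂ − m₂g = m₂a.
Pulley: (T₁ − T₂)R = Iα = I(a/R), so T₁ − T₂ = (I/R²)a = 1·M_p a = 10.80·a.
Adding the three: (m₁ − m₂)g = (m₁ + m₂ + 10.80)a, so a = (5.82 − 0.726)(9.81)/(5.82 + 0.726 + 10.80) = 2.881 m/s².

a ≈ 2.88 m/s²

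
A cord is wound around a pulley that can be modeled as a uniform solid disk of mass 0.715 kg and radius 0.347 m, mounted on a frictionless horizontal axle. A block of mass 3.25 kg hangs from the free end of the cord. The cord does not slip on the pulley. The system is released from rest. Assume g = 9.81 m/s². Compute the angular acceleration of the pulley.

I = ½MR² = (1/2)(0.715)(0.347)² = 0.04305 kg·m².
Block: mg − T = ma. Pulley: TR = Iα. No-slip: a = αR, so T = (I/R²)a = 0.3575·a.
Then mg = (m + 0.3575)a, so a = (3.25)(9.81)/(3.25 + 0.3575) = 8.838 m/s².
α = a/R = 8.838/0.347 = 25.47 rad/s².

α ≈ 25.5 rad/s²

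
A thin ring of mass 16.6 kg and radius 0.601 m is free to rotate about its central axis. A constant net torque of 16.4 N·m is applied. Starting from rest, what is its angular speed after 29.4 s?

ω ≈ 80.4 rad/s

I = MR² = (16.6)(0.601)² = 5.996 kg·m².
α = τ/I = 16.4/5.996 = 2.735 rad/s².
ω = ω₀ + αt = 0 + (2.735)(29.4) = 80.41 rad/s.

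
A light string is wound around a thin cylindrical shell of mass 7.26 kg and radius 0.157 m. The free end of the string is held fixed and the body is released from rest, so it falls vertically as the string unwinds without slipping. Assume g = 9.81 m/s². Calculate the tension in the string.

Translation: Mg − T = Ma. Rotation about the center: TR = Iα with I = MR².
With a = αR: T = (I/R²)a = M a, so Mg = (1 + 1.000)Ma.
a = g/(1 + 1.000) = 9.81/2.000 = 4.905 m/s².
T = 1.000·M·a = (1.000)(7.26)(4.905) = 35.61 N.

T ≈ 35.6 N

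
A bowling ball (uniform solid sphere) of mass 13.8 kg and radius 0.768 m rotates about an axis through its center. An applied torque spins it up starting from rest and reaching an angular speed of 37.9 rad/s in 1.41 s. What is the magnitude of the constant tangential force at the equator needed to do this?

F ≈ 114 N

I = (2/5)MR² = (2/5)(13.8)(0.768)² = 3.256 kg·m².
α = Δω/Δt = (37.9 − 0)/1.41 = 26.88 rad/s².
The required torque is τ = Iα = (3.256)(26.88) = 87.51 N·m.
A tangential force at the equator gives τ = FR, so F = τ/R = 87.51/0.768 = 114.0 N.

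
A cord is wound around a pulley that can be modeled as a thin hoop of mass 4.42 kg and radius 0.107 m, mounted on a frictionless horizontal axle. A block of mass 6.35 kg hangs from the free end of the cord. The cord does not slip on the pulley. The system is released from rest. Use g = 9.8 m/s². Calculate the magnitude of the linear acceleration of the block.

a ≈ 5.78 m/s²

I = MR² = (4.42)(0.107)² = 0.05060 kg·m².
Block: mg − T = ma. Pulley: TR = Iα. No-slip: a = αR, so T = (I/R²)a = 4.420·a.
Then mg = (m + 4.420)a, so a = (6.35)(9.8)/(6.35 + 4.420) = 5.778 m/s².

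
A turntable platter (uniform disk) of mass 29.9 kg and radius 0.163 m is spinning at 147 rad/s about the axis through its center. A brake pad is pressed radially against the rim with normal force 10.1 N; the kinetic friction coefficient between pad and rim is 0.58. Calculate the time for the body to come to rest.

I = ½MR² = (1/2)(29.9)(0.163)² = 0.3972 kg·m².
Friction force f = μN = (0.58)(10.1) = 5.858 N at the rim; torque magnitude τ = fR = 0.9549 N·m, opposing ω.
|α| = τ/I = 0.9549/0.3972 = 2.404 rad/s² (deceleration).
0 = ω₀ − |α|t ⇒ t = ω₀/|α| = 147/2.404 = 61.15 s.

t ≈ 61.2 s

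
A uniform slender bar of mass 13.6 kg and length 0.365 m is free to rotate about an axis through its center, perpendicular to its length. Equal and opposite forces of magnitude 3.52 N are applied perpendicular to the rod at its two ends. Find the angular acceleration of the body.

α ≈ 8.51 rad/s²

I = (1/12)ML² = (1/12)(13.6)(0.365)² = 0.1510 kg·m².
The couple gives τ = F·(L/2) + F·(L/2) = F L = (3.52)(0.365) = 1.285 N·m.
Newton's second law for rotation, τ = Iα, gives α = τ/I = 1.285/0.1510 = 8.509 rad/s².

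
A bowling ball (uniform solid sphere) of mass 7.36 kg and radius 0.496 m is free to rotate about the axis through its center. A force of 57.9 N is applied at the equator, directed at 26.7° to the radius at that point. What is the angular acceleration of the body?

α ≈ 17.8 rad/s²

I = (2/5)MR² = (2/5)(7.36)(0.496)² = 0.7243 kg·m².
Only the tangential component produces torque: τ = F R sinθ = (57.9)(0.496) sin 26.7° = 12.90 N·m.
From τ = Iα: α = 12.90/0.7243 = 17.82 rad/s².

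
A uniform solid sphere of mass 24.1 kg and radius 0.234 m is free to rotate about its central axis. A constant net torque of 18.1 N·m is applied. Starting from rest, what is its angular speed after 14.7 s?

I = (2/5)MR² = (2/5)(24.1)(0.234)² = 0.5278 kg·m².
α = τ/I = 18.1/0.5278 = 34.29 rad/s².
ω = ω₀ + αt = 0 + (34.29)(14.7) = 504.1 rad/s.

ω ≈ 504 rad/s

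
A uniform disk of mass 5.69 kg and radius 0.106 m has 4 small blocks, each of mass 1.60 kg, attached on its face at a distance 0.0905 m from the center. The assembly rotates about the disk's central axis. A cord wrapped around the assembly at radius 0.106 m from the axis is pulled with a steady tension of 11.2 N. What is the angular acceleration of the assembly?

α ≈ 14.1 rad/s²

I_disk = ½MR² = ½(5.69)(0.106)² = 0.03197 kg·m².
I_blocks = 4·m·r² = 4(1.60)(0.0905)² = 0.05242 kg·m².
Total I = 0.08438 kg·m².
τ = F r = (11.2)(0.106) = 1.187 N·m.
α = τ/I = 1.187/0.08438 = 14.07 rad/s².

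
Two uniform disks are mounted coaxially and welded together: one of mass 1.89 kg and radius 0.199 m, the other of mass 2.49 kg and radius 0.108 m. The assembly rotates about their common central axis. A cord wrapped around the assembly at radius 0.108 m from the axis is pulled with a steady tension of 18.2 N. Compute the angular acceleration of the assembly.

I = ½M₁R₁² + ½M₂R₂² = ½(1.89)(0.199)² + ½(2.49)(0.108)² = 0.05194 kg·m².
τ = F r = (18.2)(0.108) = 1.966 N·m.
α = τ/I = 1.966/0.05194 = 37.84 rad/s².

α ≈ 37.8 rad/s²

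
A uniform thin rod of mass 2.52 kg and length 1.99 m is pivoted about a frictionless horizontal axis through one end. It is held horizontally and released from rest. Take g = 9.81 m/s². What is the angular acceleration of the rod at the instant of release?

α ≈ 7.39 rad/s²

About the pivot, I = (1/3)ML² = (1/3)(2.52)(1.99)² = 3.326 kg·m².
The weight acts at the center, a distance L/2 = 0.9950 m from the pivot; τ = Mg(L/2) = 24.60 N·m.
α = τ/I = 24.60/3.326 = 7.394 rad/s².
(Equivalently α = (3g/(2L)) = 7.394 rad/s².)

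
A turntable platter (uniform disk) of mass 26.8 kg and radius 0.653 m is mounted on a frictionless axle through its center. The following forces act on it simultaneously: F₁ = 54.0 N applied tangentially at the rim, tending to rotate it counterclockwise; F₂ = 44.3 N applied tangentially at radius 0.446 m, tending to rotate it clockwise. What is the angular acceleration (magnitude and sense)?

I = ½MR² = (1/2)(26.8)(0.653)² = 5.714 kg·m².
Taking counterclockwise as positive: τ₁ = +(54.0)(0.653) = +35.26 N·m; τ₂ = −(44.3)(0.446) = −19.76 N·m.
Net torque τ = 15.50 N·m.
α = τ/I = 15.50/5.714 = 2.713 rad/s².

α ≈ 2.71 rad/s², counterclockwise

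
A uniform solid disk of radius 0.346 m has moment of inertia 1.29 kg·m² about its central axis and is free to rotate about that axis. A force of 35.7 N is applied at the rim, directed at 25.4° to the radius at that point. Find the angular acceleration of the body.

α ≈ 4.11 rad/s²

Only the tangential component produces torque: τ = F R sinθ = (35.7)(0.346) sin 25.4° = 5.298 N·m.
Newton's second law for rotation, τ = Iα, gives α = τ/I = 5.298/1.290 = 4.107 rad/s².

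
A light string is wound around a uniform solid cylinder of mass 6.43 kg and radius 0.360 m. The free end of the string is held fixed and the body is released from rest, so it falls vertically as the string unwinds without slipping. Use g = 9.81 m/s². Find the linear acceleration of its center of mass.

a ≈ 6.54 m/s²

Translation: Mg − T = Ma. Rotation about the center: TR = Iα with I = ½MR².
With a = αR: T = (I/R²)a = (1/2)M a, so Mg = (1 + 0.5000)Ma.
a = g/(1 + 0.5000) = 9.81/1.500 = 6.540 m/s².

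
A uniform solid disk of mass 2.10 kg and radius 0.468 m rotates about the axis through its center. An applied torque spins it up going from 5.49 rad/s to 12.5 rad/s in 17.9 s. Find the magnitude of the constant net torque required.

τ ≈ 0.0901 N·m

I = ½MR² = (1/2)(2.10)(0.468)² = 0.2300 kg·m².
α = Δω/Δt = (12.5 − 5.49)/17.9 = 0.3916 rad/s².
τ = Iα = (0.2300)(0.3916) = 0.09006 N·m.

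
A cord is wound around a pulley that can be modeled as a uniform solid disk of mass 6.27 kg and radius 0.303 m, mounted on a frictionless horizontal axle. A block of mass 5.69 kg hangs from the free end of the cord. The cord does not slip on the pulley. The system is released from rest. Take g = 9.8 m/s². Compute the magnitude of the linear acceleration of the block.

I = ½MR² = (1/2)(6.27)(0.303)² = 0.2878 kg·m².
Block: mg − T = ma. Pulley: TR = Iα. No-slip: a = αR, so T = (I/R²)a = 3.135·a.
Then mg = (m + 3.135)a, so a = (5.69)(9.8)/(5.69 + 3.135) = 6.319 m/s².

a ≈ 6.32 m/s²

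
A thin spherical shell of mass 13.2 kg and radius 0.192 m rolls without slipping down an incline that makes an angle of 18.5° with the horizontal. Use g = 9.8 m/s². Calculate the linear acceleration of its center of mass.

a ≈ 1.87 m/s²

Translation along the incline: Mg sinθ − f = Ma.
Rotation about the center: fR = Iα with I = (2/3)MR². No-slip gives a = αR, so f = (I/R²)a = (2/3)M a.
Substituting: Mg sinθ = (1 + 0.6667)Ma, so a = g sinθ/(1 + 0.6667) = (9.8) sin 18.5° / 1.667 = 1.866 m/s².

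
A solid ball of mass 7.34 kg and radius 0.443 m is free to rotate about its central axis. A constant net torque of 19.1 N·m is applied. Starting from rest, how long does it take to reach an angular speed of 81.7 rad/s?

t ≈ 2.46 s

I = (2/5)MR² = (2/5)(7.34)(0.443)² = 0.5762 kg·m².
α = τ/I = 19.1/0.5762 = 33.15 rad/s².
ω = αt ⇒ t = ω/α = 81.7/33.15 = 2.465 s.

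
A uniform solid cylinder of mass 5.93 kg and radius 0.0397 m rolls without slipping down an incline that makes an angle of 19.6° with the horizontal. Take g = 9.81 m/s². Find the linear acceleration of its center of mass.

Translation along the incline: Mg sinθ − f = Ma.
Rotation about the center: fR = Iα with I = ½MR². No-slip gives a = αR, so f = (I/R²)a = (1/2)M a.
Substituting: Mg sinθ = (1 + 0.5000)Ma, so a = g sinθ/(1 + 0.5000) = (9.81) sin 19.6° / 1.500 = 2.194 m/s².

a ≈ 2.19 m/s²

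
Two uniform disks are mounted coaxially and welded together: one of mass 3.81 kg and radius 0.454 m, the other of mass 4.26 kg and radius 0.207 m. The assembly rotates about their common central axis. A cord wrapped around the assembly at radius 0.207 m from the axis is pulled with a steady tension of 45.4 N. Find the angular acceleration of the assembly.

I = ½M₁R₁² + ½M₂R₂² = ½(3.81)(0.454)² + ½(4.26)(0.207)² = 0.4839 kg·m².
τ = F r = (45.4)(0.207) = 9.398 N·m.
α = τ/I = 9.398/0.4839 = 19.42 rad/s².

α ≈ 19.4 rad/s²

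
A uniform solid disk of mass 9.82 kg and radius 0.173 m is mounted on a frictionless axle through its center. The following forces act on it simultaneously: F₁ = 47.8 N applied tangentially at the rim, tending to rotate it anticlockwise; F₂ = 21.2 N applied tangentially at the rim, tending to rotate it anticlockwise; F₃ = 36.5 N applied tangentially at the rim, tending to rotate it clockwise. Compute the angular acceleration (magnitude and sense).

I = ½MR² = (1/2)(9.82)(0.173)² = 0.1470 kg·m².
Taking anticlockwise as positive: τ₁ = +(47.8)(0.173) = +8.269 N·m; τ₂ = +(21.2)(0.173) = +3.668 N·m; τ₃ = −(36.5)(0.173) = −6.314 N·m.
Net torque τ = 5.622 N·m.
α = τ/I = 5.622/0.1470 = 38.26 rad/s².

α ≈ 38.3 rad/s², anticlockwise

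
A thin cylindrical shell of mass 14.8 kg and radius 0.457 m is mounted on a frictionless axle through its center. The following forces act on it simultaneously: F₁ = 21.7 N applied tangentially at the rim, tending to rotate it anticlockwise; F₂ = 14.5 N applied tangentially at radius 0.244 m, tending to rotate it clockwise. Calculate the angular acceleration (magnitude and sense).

I = MR² = (14.8)(0.457)² = 3.091 kg·m².
Taking anticlockwise as positive: τ₁ = +(21.7)(0.457) = +9.917 N·m; τ₂ = −(14.5)(0.244) = −3.538 N·m.
Net torque τ = 6.379 N·m.
α = τ/I = 6.379/3.091 = 2.064 rad/s².

α ≈ 2.06 rad/s², anticlockwise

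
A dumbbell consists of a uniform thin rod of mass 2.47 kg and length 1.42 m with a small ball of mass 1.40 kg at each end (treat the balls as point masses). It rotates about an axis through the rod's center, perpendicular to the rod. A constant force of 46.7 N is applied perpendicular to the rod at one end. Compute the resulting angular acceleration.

I_rod = (1/12)ML² = (1/12)(2.47)(1.42)² = 0.4150 kg·m².
I_balls = 2·m·(L/2)² = 2(1.40)(0.7100)² = 1.411 kg·m².
Total I = 1.827 kg·m².
τ = F·(L/2) = (46.7)(0.710) = 33.16 N·m.
α = τ/I = 33.16/1.827 = 18.15 rad/s².

α ≈ 18.2 rad/s²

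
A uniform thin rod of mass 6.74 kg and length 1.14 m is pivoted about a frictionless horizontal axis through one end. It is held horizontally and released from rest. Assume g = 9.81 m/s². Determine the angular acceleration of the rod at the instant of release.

About the pivot, I = (1/3)ML² = (1/3)(6.74)(1.14)² = 2.920 kg·m².
The weight acts at the center, a distance L/2 = 0.5700 m from the pivot; τ = Mg(L/2) = 37.69 N·m.
α = τ/I = 37.69/2.920 = 12.91 rad/s².

α ≈ 12.9 rad/s²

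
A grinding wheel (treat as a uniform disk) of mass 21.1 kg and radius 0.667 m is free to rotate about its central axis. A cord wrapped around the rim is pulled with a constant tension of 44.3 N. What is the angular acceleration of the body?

I = ½MR² = (1/2)(21.1)(0.667)² = 4.694 kg·m².
τ = F R = (44.3)(0.667) = 29.55 N·m.
Newton's second law for rotation, τ = Iα, gives α = τ/I = 29.55/4.694 = 6.295 rad/s².

α ≈ 6.30 rad/s²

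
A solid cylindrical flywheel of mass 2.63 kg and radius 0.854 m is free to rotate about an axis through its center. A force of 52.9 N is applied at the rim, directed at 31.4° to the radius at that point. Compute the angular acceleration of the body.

I = ½MR² = (1/2)(2.63)(0.854)² = 0.9591 kg·m².
Only the tangential component produces torque: τ = F R sinθ = (52.9)(0.854) sin 31.4° = 23.54 N·m.
Newton's second law for rotation, τ = Iα, gives α = τ/I = 23.54/0.9591 = 24.54 rad/s².

α ≈ 24.5 rad/s²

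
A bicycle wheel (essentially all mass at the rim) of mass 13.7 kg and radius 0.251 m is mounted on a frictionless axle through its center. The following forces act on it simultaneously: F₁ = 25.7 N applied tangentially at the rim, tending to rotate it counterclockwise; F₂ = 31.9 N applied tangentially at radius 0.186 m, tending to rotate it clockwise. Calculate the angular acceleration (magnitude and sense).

I = MR² = (13.7)(0.251)² = 0.8631 kg·m².
Taking counterclockwise as positive: τ₁ = +(25.7)(0.251) = +6.451 N·m; τ₂ = −(31.9)(0.186) = −5.933 N·m.
Net torque τ = 0.5173 N·m.
α = τ/I = 0.5173/0.8631 = 0.5993 rad/s².

α ≈ 0.599 rad/s², counterclockwise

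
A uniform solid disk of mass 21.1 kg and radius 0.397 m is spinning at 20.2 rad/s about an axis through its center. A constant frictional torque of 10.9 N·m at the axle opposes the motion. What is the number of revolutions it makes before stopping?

≈ 4.95 revolutions

I = ½MR² = (1/2)(21.1)(0.397)² = 1.663 kg·m².
The net torque has magnitude 10.9 N·m, opposing ω.
|α| = τ/I = 10.90/1.663 = 6.555 rad/s² (deceleration).
ω² = ω₀² − 2|α|θ with ω = 0 ⇒ θ = ω₀²/(2|α|) = 31.12 rad = 4.953 rev.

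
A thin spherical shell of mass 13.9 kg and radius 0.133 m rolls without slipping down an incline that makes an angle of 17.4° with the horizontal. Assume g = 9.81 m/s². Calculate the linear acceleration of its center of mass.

a ≈ 1.76 m/s²

Translation along the incline: Mg sinθ − f = Ma.
Rotation about the center: fR = Iα with I = (2/3)MR². No-slip gives a = αR, so f = (I/R²)a = (2/3)M a.
Substituting: Mg sinθ = (1 + 0.6667)Ma, so a = g sinθ/(1 + 0.6667) = (9.81) sin 17.4° / 1.667 = 1.760 m/s².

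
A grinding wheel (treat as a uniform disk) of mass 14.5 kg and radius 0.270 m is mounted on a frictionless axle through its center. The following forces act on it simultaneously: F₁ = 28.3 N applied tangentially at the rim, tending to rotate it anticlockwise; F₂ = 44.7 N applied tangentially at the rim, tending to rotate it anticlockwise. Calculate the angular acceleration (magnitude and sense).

I = ½MR² = (1/2)(14.5)(0.270)² = 0.5285 kg·m².
Taking anticlockwise as positive: τ₁ = +(28.3)(0.270) = +7.641 N·m; τ₂ = +(44.7)(0.270) = +12.07 N·m.
Net torque τ = 19.71 N·m.
α = τ/I = 19.71/0.5285 = 37.29 rad/s².

α ≈ 37.3 rad/s², anticlockwise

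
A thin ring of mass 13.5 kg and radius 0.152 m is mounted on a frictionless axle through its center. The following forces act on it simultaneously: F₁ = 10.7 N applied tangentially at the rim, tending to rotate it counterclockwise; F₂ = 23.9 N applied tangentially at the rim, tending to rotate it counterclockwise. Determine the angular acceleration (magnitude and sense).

α ≈ 16.9 rad/s², counterclockwise

I = MR² = (13.5)(0.152)² = 0.3119 kg·m².
Taking counterclockwise as positive: τ₁ = +(10.7)(0.152) = +1.626 N·m; τ₂ = +(23.9)(0.152) = +3.633 N·m.
Net torque τ = 5.259 N·m.
α = τ/I = 5.259/0.3119 = 16.86 rad/s².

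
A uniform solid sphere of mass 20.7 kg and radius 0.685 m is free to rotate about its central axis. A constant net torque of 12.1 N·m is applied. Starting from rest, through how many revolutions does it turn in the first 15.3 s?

I = (2/5)MR² = (2/5)(20.7)(0.685)² = 3.885 kg·m².
α = τ/I = 12.1/3.885 = 3.114 rad/s².
θ = ½αt² = ½(3.114)(15.3)² = 364.5 rad.
Revolutions = θ/(2π) = 58.02.

≈ 58.0 revolutions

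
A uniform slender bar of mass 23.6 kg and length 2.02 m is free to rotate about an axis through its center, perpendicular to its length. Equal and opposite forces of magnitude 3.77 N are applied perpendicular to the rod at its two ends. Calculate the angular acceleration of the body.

α ≈ 0.949 rad/s²

I = (1/12)ML² = (1/12)(23.6)(2.02)² = 8.025 kg·m².
The couple gives τ = F·(L/2) + F·(L/2) = F L = (3.77)(2.02) = 7.615 N·m.
From τ = Iα: α = 7.615/8.025 = 0.9490 rad/s².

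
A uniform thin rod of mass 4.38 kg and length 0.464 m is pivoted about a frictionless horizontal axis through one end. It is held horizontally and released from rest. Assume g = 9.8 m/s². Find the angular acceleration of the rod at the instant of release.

About the pivot, I = (1/3)ML² = (1/3)(4.38)(0.464)² = 0.3143 kg·m².
The weight acts at the center, a distance L/2 = 0.2320 m from the pivot; τ = Mg(L/2) = 9.958 N·m.
α = τ/I = 9.958/0.3143 = 31.68 rad/s².
(Equivalently α = (3g/(2L)) = 31.68 rad/s².)

α ≈ 31.7 rad/s²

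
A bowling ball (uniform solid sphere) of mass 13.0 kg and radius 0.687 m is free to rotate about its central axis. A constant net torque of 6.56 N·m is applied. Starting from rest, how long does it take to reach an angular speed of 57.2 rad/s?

t ≈ 21.4 s

I = (2/5)MR² = (2/5)(13.0)(0.687)² = 2.454 kg·m².
α = τ/I = 6.56/2.454 = 2.673 rad/s².
ω = αt ⇒ t = ω/α = 57.2/2.673 = 21.40 s.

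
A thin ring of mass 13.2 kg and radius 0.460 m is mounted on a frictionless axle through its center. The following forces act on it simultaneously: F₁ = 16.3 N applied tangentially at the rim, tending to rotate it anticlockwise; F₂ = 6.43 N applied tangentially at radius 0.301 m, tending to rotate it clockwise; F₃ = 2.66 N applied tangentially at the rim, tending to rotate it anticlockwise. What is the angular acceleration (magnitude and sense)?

I = MR² = (13.2)(0.460)² = 2.793 kg·m².
Taking anticlockwise as positive: τ₁ = +(16.3)(0.460) = +7.498 N·m; τ₂ = −(6.43)(0.301) = −1.935 N·m; τ₃ = +(2.66)(0.460) = +1.224 N·m.
Net torque τ = 6.786 N·m.
α = τ/I = 6.786/2.793 = 2.430 rad/s².

α ≈ 2.43 rad/s², anticlockwise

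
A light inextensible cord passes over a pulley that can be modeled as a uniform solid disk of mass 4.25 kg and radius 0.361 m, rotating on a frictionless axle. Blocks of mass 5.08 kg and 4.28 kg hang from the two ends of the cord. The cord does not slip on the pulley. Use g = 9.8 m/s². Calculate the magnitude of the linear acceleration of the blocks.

a ≈ 0.683 m/s²

I = ½MR² = (1/2)(4.25)(0.361)² = 0.2769 kg·m².
Heavier block: m₁g − T₁ = m₁a. Lighter block: T₂ − m₂g = m₂a.
Pulley: (T₁ − T₂)R = Iα = I(a/R), so T₁ − T₂ = (I/R²)a = (1/2)M_p a = 2.125·a.
Adding the three: (m₁ − m₂)g = (m₁ + m₂ + 2.125)a, so a = (5.08 − 4.28)(9.8)/(5.08 + 4.28 + 2.125) = 0.6826 m/s².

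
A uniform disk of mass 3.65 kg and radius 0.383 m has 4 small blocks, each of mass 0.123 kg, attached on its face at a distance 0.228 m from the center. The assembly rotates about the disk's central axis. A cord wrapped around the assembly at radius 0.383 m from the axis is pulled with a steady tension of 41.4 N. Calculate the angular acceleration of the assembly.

I_disk = ½MR² = ½(3.65)(0.383)² = 0.2677 kg·m².
I_blocks = 4·m·r² = 4(0.123)(0.228)² = 0.02558 kg·m².
Total I = 0.2933 kg·m².
τ = F r = (41.4)(0.383) = 15.86 N·m.
α = τ/I = 15.86/0.2933 = 54.06 rad/s².

α ≈ 54.1 rad/s²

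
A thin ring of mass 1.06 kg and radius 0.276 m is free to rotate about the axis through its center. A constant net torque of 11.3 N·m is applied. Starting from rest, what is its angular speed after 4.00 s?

I = MR² = (1.06)(0.276)² = 0.08075 kg·m².
α = τ/I = 11.3/0.08075 = 139.9 rad/s².
ω = ω₀ + αt = 0 + (139.9)(4.00) = 559.8 rad/s.

ω ≈ 560 rad/s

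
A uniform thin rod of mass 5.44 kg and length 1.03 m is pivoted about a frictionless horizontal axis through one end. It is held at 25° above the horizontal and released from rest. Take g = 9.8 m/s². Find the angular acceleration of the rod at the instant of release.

About the pivot, I = (1/3)ML² = (1/3)(5.44)(1.03)² = 1.924 kg·m².
The weight acts at the center, a distance L/2 = 0.5150 m from the pivot; τ = Mg(L/2) cos 25° = 24.88 N·m.
α = τ/I = 24.88/1.924 = 12.93 rad/s².
(Equivalently α = (3g/(2L)) cos 25° = 12.93 rad/s².)

α ≈ 12.9 rad/s²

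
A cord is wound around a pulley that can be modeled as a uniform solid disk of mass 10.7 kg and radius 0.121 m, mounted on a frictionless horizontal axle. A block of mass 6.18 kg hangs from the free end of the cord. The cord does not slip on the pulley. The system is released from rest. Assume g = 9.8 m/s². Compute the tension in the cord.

T ≈ 28.1 N

I = ½MR² = (1/2)(10.7)(0.121)² = 0.07833 kg·m².
Block: mg − T = ma. Pulley: TR = Iα. No-slip: a = αR, so T = (I/R²)a = 5.350·a.
Then mg = (m + 5.350)a, so a = (6.18)(9.8)/(6.18 + 5.350) = 5.253 m/s².
T = 5.350·a = 28.10 N.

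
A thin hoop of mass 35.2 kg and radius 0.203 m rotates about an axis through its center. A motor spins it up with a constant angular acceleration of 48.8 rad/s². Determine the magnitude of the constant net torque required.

τ ≈ 70.8 N·m

I = MR² = (35.2)(0.203)² = 1.451 kg·m².
τ = Iα = (1.451)(48.80) = 70.79 N·m.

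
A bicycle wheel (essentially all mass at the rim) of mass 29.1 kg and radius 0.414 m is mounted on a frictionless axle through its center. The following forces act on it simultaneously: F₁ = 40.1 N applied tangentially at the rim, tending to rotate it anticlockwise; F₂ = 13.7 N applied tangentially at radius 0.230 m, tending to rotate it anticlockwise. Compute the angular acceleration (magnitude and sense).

I = MR² = (29.1)(0.414)² = 4.988 kg·m².
Taking anticlockwise as positive: τ₁ = +(40.1)(0.414) = +16.60 N·m; τ₂ = +(13.7)(0.230) = +3.151 N·m.
Net torque τ = 19.75 N·m.
α = τ/I = 19.75/4.988 = 3.960 rad/s².

α ≈ 3.96 rad/s², anticlockwise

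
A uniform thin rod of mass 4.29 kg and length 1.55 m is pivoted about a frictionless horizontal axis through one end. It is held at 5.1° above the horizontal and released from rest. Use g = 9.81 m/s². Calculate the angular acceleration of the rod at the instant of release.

About the pivot, I = (1/3)ML² = (1/3)(4.29)(1.55)² = 3.436 kg·m².
The weight acts at the center, a distance L/2 = 0.7750 m from the pivot; τ = Mg(L/2) cos 5.1° = 32.49 N·m.
α = τ/I = 32.49/3.436 = 9.456 rad/s².
(Equivalently α = (3g/(2L)) cos 5.1° = 9.456 rad/s².)

α ≈ 9.46 rad/s²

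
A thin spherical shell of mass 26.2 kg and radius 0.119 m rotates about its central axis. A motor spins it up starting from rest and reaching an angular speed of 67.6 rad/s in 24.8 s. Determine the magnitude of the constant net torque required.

τ ≈ 0.674 N·m

I = (2/3)MR² = (2/3)(26.2)(0.119)² = 0.2473 kg·m².
α = Δω/Δt = (67.6 − 0)/24.8 = 2.726 rad/s².
τ = Iα = (0.2473)(2.726) = 0.6742 N·m.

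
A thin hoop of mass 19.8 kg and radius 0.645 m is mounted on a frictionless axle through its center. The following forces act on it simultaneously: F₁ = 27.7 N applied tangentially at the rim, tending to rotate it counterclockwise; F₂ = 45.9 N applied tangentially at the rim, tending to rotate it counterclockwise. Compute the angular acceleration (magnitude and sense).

I = MR² = (19.8)(0.645)² = 8.237 kg·m².
Taking counterclockwise as positive: τ₁ = +(27.7)(0.645) = +17.87 N·m; τ₂ = +(45.9)(0.645) = +29.61 N·m.
Net torque τ = 47.47 N·m.
α = τ/I = 47.47/8.237 = 5.763 rad/s².

α ≈ 5.76 rad/s², counterclockwise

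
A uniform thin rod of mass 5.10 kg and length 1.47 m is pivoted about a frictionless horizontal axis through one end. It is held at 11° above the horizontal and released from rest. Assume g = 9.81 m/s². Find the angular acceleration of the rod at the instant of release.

About the pivot, I = (1/3)ML² = (1/3)(5.10)(1.47)² = 3.674 kg·m².
The weight acts at the center, a distance L/2 = 0.7350 m from the pivot; τ = Mg(L/2) cos 11° = 36.10 N·m.
α = τ/I = 36.10/3.674 = 9.826 rad/s².
(Equivalently α = (3g/(2L)) cos 11° = 9.826 rad/s².)

α ≈ 9.83 rad/s²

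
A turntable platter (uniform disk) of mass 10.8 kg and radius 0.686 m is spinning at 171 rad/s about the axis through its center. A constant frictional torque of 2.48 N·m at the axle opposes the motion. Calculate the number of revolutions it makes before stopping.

≈ 2380 revolutions

I = ½MR² = (1/2)(10.8)(0.686)² = 2.541 kg·m².
The net torque has magnitude 2.48 N·m, opposing ω.
|α| = τ/I = 2.480/2.541 = 0.9759 rad/s² (deceleration).
ω² = ω₀² − 2|α|θ with ω = 0 ⇒ θ = ω₀²/(2|α|) = 14980 rad = 2384 rev.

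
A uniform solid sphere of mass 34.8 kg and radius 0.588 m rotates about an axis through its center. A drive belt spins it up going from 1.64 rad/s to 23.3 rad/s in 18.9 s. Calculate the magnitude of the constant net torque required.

τ ≈ 5.52 N·m

I = (2/5)MR² = (2/5)(34.8)(0.588)² = 4.813 kg·m².
α = Δω/Δt = (23.3 − 1.64)/18.9 = 1.146 rad/s².
τ = Iα = (4.813)(1.146) = 5.516 N·m.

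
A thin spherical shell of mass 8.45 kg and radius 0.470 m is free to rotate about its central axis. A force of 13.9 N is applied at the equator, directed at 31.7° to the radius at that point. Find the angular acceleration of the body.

I = (2/3)MR² = (2/3)(8.45)(0.470)² = 1.244 kg·m².
Only the tangential component produces torque: τ = F R sinθ = (13.9)(0.470) sin 31.7° = 3.433 N·m.
From τ = Iα: α = 3.433/1.244 = 2.759 rad/s².

α ≈ 2.76 rad/s²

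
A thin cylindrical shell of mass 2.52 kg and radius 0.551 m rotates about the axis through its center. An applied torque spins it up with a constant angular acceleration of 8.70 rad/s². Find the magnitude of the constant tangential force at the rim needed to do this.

F ≈ 12.1 N

I = MR² = (2.52)(0.551)² = 0.7651 kg·m².
The required torque is τ = Iα = (0.7651)(8.700) = 6.656 N·m.
A tangential force at the rim gives τ = FR, so F = τ/R = 6.656/0.551 = 12.08 N.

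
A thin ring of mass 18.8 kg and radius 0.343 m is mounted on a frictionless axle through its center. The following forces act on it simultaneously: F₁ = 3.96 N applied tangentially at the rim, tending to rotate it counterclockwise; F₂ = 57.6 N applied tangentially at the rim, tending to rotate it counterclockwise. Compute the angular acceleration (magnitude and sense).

I = MR² = (18.8)(0.343)² = 2.212 kg·m².
Taking counterclockwise as positive: τ₁ = +(3.96)(0.343) = +1.358 N·m; τ₂ = +(57.6)(0.343) = +19.76 N·m.
Net torque τ = 21.12 N·m.
α = τ/I = 21.12/2.212 = 9.547 rad/s².

α ≈ 9.55 rad/s², counterclockwise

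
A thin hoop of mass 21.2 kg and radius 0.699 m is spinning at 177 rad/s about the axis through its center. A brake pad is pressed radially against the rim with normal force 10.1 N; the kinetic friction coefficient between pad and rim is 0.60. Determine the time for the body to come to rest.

I = MR² = (21.2)(0.699)² = 10.36 kg·m².
Friction force f = μN = (0.60)(10.1) = 6.060 N at the rim; torque magnitude τ = fR = 4.236 N·m, opposing ω.
|α| = τ/I = 4.236/10.36 = 0.4089 rad/s² (deceleration).
0 = ω₀ − |α|t ⇒ t = ω₀/|α| = 177/0.4089 = 432.8 s.

t ≈ 433 s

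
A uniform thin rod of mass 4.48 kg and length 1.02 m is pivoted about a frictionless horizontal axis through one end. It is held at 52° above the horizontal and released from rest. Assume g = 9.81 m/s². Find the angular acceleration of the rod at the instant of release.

About the pivot, I = (1/3)ML² = (1/3)(4.48)(1.02)² = 1.554 kg·m².
The weight acts at the center, a distance L/2 = 0.5100 m from the pivot; τ = Mg(L/2) cos 52° = 13.80 N·m.
α = τ/I = 13.80/1.554 = 8.882 rad/s².
(Equivalently α = (3g/(2L)) cos 52° = 8.882 rad/s².)

α ≈ 8.88 rad/s²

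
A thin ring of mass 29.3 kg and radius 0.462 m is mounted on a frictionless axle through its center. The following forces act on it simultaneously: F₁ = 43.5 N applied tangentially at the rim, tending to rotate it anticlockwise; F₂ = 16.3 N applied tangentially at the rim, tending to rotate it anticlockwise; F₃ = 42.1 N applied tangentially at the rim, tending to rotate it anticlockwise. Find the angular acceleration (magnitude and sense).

α ≈ 7.53 rad/s², anticlockwise

I = MR² = (29.3)(0.462)² = 6.254 kg·m².
Taking anticlockwise as positive: τ₁ = +(43.5)(0.462) = +20.10 N·m; τ₂ = +(16.3)(0.462) = +7.531 N·m; τ₃ = +(42.1)(0.462) = +19.45 N·m.
Net torque τ = 47.08 N·m.
α = τ/I = 47.08/6.254 = 7.528 rad/s².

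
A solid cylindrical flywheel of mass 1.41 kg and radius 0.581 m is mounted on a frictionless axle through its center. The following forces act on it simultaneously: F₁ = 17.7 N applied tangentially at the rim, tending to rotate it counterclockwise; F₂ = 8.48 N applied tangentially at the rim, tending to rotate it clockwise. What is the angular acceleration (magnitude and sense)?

I = ½MR² = (1/2)(1.41)(0.581)² = 0.2380 kg·m².
Taking counterclockwise as positive: τ₁ = +(17.7)(0.581) = +10.28 N·m; τ₂ = −(8.48)(0.581) = −4.927 N·m.
Net torque τ = 5.357 N·m.
α = τ/I = 5.357/0.2380 = 22.51 rad/s².

α ≈ 22.5 rad/s², counterclockwise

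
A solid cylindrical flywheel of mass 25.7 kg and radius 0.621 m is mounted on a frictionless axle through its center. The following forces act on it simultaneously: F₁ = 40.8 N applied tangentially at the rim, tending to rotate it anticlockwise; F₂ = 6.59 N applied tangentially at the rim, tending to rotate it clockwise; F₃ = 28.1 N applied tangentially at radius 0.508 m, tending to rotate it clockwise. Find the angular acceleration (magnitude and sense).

α ≈ 1.41 rad/s², anticlockwise

I = ½MR² = (1/2)(25.7)(0.621)² = 4.955 kg·m².
Taking anticlockwise as positive: τ₁ = +(40.8)(0.621) = +25.34 N·m; τ₂ = −(6.59)(0.621) = −4.092 N·m; τ₃ = −(28.1)(0.508) = −14.27 N·m.
Net torque τ = 6.970 N·m.
α = τ/I = 6.970/4.955 = 1.406 rad/s².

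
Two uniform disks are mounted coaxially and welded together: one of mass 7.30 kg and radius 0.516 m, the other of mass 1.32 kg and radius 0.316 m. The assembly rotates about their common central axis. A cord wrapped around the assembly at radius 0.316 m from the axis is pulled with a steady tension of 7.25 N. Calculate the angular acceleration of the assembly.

I = ½M₁R₁² + ½M₂R₂² = ½(7.30)(0.516)² + ½(1.32)(0.316)² = 1.038 kg·m².
τ = F r = (7.25)(0.316) = 2.291 N·m.
α = τ/I = 2.291/1.038 = 2.208 rad/s².

α ≈ 2.21 rad/s²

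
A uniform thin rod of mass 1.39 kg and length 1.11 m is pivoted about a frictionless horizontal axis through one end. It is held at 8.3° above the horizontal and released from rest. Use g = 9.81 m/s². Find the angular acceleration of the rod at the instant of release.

α ≈ 13.1 rad/s²

About the pivot, I = (1/3)ML² = (1/3)(1.39)(1.11)² = 0.5709 kg·m².
The weight acts at the center, a distance L/2 = 0.5550 m from the pivot; τ = Mg(L/2) cos 8.3° = 7.489 N·m.
α = τ/I = 7.489/0.5709 = 13.12 rad/s².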